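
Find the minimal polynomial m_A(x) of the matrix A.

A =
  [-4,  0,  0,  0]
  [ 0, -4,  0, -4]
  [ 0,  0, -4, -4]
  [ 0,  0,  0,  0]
x^2 + 4*x

The characteristic polynomial is χ_A(x) = x*(x + 4)^3, so the eigenvalues are known. The minimal polynomial is
  m_A(x) = Π_λ (x − λ)^{k_λ}
where k_λ is the size of the *largest* Jordan block for λ (equivalently, the smallest k with (A − λI)^k v = 0 for every generalised eigenvector v of λ).

  λ = -4: largest Jordan block has size 1, contributing (x + 4)
  λ = 0: largest Jordan block has size 1, contributing (x − 0)

So m_A(x) = x*(x + 4) = x^2 + 4*x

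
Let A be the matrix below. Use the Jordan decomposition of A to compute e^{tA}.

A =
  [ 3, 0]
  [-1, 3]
e^{tA} =
  [exp(3*t), 0]
  [-t*exp(3*t), exp(3*t)]

Strategy: write A = P · J · P⁻¹ where J is a Jordan canonical form, so e^{tA} = P · e^{tJ} · P⁻¹, and e^{tJ} can be computed block-by-block.

A has Jordan form
J =
  [3, 1]
  [0, 3]
(up to reordering of blocks).

Per-block formulas:
  For a 2×2 Jordan block J_2(3): exp(t · J_2(3)) = e^(3t)·(I + t·N), where N is the 2×2 nilpotent shift.

After assembling e^{tJ} and conjugating by P, we get:

e^{tA} =
  [exp(3*t), 0]
  [-t*exp(3*t), exp(3*t)]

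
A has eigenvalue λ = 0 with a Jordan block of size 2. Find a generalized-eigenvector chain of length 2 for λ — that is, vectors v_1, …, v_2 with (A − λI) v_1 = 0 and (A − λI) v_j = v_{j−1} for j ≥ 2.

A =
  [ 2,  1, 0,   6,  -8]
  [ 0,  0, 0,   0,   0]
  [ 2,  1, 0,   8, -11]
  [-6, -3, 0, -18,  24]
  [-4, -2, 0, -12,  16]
A Jordan chain for λ = 0 of length 2:
v_1 = (2, 0, 2, -6, -4)ᵀ
v_2 = (1, 0, 0, 0, 0)ᵀ

Let N = A − (0)·I. We want v_2 with N^2 v_2 = 0 but N^1 v_2 ≠ 0; then v_{j-1} := N · v_j for j = 2, …, 2.

Pick v_2 = (1, 0, 0, 0, 0)ᵀ.
Then v_1 = N · v_2 = (2, 0, 2, -6, -4)ᵀ.

Sanity check: (A − (0)·I) v_1 = (0, 0, 0, 0, 0)ᵀ = 0. ✓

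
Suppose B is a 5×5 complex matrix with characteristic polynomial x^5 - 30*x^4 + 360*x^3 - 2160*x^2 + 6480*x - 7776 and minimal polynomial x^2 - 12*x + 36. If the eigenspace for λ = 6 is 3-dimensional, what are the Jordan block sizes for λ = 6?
Block sizes for λ = 6: [2, 2, 1]

Step 1 — from the characteristic polynomial, algebraic multiplicity of λ = 6 is 5. From dim ker(B − (6)·I) = 3, there are exactly 3 Jordan blocks for λ = 6.
Step 2 — from the minimal polynomial, the factor (x − 6)^2 tells us the largest block for λ = 6 has size 2.
Step 3 — with total size 5, 3 blocks, and largest block 2, the block sizes (in nonincreasing order) are [2, 2, 1].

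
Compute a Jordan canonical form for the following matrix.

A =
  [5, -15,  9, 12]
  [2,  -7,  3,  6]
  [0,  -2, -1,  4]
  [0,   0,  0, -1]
J_3(-1) ⊕ J_1(-1)

The characteristic polynomial is
  det(x·I − A) = x^4 + 4*x^3 + 6*x^2 + 4*x + 1 = (x + 1)^4

Eigenvalues and multiplicities (the geometric multiplicity of λ is n − rank(A − λI), which equals the number of Jordan blocks for λ):
  λ = -1: algebraic multiplicity = 4, geometric multiplicity = 2

Determining the block sizes for each eigenvalue:
  λ = -1: with am = 4 and gm = 2, the partition is not yet determined (e.g. several partitions of 4 into 2 parts exist). Let N = A − (-1)·I. Computing rank(N^1) = 2, rank(N^2) = 1, rank(N^3) = 0; the number of blocks of size ≥ j is rank(N^{j−1}) − rank(N^j), giving [2, 1, 1]. So we have 1 block(s) of size 3, 1 block(s) of size 1 → block sizes [3, 1]

Assembling the blocks gives a Jordan form
J =
  [-1,  1,  0,  0]
  [ 0, -1,  1,  0]
  [ 0,  0, -1,  0]
  [ 0,  0,  0, -1]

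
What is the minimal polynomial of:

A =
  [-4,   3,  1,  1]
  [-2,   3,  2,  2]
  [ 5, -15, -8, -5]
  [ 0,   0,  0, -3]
x^2 + 6*x + 9

The characteristic polynomial is χ_A(x) = (x + 3)^4, so the eigenvalues are known. The minimal polynomial is
  m_A(x) = Π_λ (x − λ)^{k_λ}
where k_λ is the size of the *largest* Jordan block for λ (equivalently, the smallest k with (A − λI)^k v = 0 for every generalised eigenvector v of λ).

  λ = -3: largest Jordan block has size 2, contributing (x + 3)^2

So m_A(x) = (x + 3)^2 = x^2 + 6*x + 9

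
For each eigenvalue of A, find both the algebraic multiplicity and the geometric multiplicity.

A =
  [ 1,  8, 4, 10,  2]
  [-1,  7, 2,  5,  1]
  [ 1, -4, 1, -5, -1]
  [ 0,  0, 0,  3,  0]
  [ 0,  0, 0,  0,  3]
λ = 3: alg = 5, geom = 4

Step 1 — factor the characteristic polynomial to read off the algebraic multiplicities:
  χ_A(x) = (x - 3)^5

Step 2 — compute geometric multiplicities via the rank-nullity identity g(λ) = n − rank(A − λI):
  rank(A − (3)·I) = 1, so dim ker(A − (3)·I) = n − 1 = 4

Summary:
  λ = 3: algebraic multiplicity = 5, geometric multiplicity = 4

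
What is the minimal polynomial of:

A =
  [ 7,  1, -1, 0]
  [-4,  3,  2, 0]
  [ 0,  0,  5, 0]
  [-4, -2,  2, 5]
x^2 - 10*x + 25

The characteristic polynomial is χ_A(x) = (x - 5)^4, so the eigenvalues are known. The minimal polynomial is
  m_A(x) = Π_λ (x − λ)^{k_λ}
where k_λ is the size of the *largest* Jordan block for λ (equivalently, the smallest k with (A − λI)^k v = 0 for every generalised eigenvector v of λ).

  λ = 5: largest Jordan block has size 2, contributing (x − 5)^2

So m_A(x) = (x - 5)^2 = x^2 - 10*x + 25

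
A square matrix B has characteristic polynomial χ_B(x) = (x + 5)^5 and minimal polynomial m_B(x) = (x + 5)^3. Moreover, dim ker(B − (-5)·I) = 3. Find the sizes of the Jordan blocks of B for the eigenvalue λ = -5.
Block sizes for λ = -5: [3, 1, 1]

Step 1 — from the characteristic polynomial, algebraic multiplicity of λ = -5 is 5. From dim ker(B − (-5)·I) = 3, there are exactly 3 Jordan blocks for λ = -5.
Step 2 — from the minimal polynomial, the factor (x + 5)^3 tells us the largest block for λ = -5 has size 3.
Step 3 — with total size 5, 3 blocks, and largest block 3, the block sizes (in nonincreasing order) are [3, 1, 1].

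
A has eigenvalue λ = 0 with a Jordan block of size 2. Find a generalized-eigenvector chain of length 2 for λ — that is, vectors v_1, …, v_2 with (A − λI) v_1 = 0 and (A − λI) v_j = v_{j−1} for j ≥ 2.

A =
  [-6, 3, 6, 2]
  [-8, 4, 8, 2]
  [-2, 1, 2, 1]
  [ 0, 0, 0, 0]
A Jordan chain for λ = 0 of length 2:
v_1 = (-6, -8, -2, 0)ᵀ
v_2 = (1, 0, 0, 0)ᵀ

Let N = A − (0)·I. We want v_2 with N^2 v_2 = 0 but N^1 v_2 ≠ 0; then v_{j-1} := N · v_j for j = 2, …, 2.

Pick v_2 = (1, 0, 0, 0)ᵀ.
Then v_1 = N · v_2 = (-6, -8, -2, 0)ᵀ.

Sanity check: (A − (0)·I) v_1 = (0, 0, 0, 0)ᵀ = 0. ✓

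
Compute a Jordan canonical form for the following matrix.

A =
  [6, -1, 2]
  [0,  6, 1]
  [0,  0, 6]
J_3(6)

The characteristic polynomial is
  det(x·I − A) = x^3 - 18*x^2 + 108*x - 216 = (x - 6)^3

Eigenvalues and multiplicities (the geometric multiplicity of λ is n − rank(A − λI), which equals the number of Jordan blocks for λ):
  λ = 6: algebraic multiplicity = 3, geometric multiplicity = 1

Determining the block sizes for each eigenvalue:
  λ = 6: one block (gm = 1), so the single block has size am = 3 → block sizes [3]

Assembling the blocks gives a Jordan form
J =
  [6, 1, 0]
  [0, 6, 1]
  [0, 0, 6]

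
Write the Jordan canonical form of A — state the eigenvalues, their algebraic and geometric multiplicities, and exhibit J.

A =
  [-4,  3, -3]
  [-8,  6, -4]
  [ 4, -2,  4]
J_2(2) ⊕ J_1(2)

The characteristic polynomial is
  det(x·I − A) = x^3 - 6*x^2 + 12*x - 8 = (x - 2)^3

Eigenvalues and multiplicities (the geometric multiplicity of λ is n − rank(A − λI), which equals the number of Jordan blocks for λ):
  λ = 2: algebraic multiplicity = 3, geometric multiplicity = 2

Determining the block sizes for each eigenvalue:
  λ = 2: 2 blocks summing to 3 forces exactly one block of size 2 and the rest size 1 → block sizes [2, 1]

Assembling the blocks gives a Jordan form
J =
  [2, 1, 0]
  [0, 2, 0]
  [0, 0, 2]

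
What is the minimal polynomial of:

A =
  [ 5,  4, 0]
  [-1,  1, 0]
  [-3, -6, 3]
x^2 - 6*x + 9

The characteristic polynomial is χ_A(x) = (x - 3)^3, so the eigenvalues are known. The minimal polynomial is
  m_A(x) = Π_λ (x − λ)^{k_λ}
where k_λ is the size of the *largest* Jordan block for λ (equivalently, the smallest k with (A − λI)^k v = 0 for every generalised eigenvector v of λ).

  λ = 3: largest Jordan block has size 2, contributing (x − 3)^2

So m_A(x) = (x - 3)^2 = x^2 - 6*x + 9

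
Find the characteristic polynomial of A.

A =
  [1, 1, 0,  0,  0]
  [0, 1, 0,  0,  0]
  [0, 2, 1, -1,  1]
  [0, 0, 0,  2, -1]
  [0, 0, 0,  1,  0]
x^5 - 5*x^4 + 10*x^3 - 10*x^2 + 5*x - 1

Expanding det(x·I − A) (e.g. by cofactor expansion or by noting that A is similar to its Jordan form J, which has the same characteristic polynomial as A) gives
  χ_A(x) = x^5 - 5*x^4 + 10*x^3 - 10*x^2 + 5*x - 1
which factors as (x - 1)^5. The eigenvalues (with algebraic multiplicities) are λ = 1 with multiplicity 5.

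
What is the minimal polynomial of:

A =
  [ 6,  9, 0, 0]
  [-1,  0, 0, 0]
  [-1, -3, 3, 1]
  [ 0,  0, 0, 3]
x^2 - 6*x + 9

The characteristic polynomial is χ_A(x) = (x - 3)^4, so the eigenvalues are known. The minimal polynomial is
  m_A(x) = Π_λ (x − λ)^{k_λ}
where k_λ is the size of the *largest* Jordan block for λ (equivalently, the smallest k with (A − λI)^k v = 0 for every generalised eigenvector v of λ).

  λ = 3: largest Jordan block has size 2, contributing (x − 3)^2

So m_A(x) = (x - 3)^2 = x^2 - 6*x + 9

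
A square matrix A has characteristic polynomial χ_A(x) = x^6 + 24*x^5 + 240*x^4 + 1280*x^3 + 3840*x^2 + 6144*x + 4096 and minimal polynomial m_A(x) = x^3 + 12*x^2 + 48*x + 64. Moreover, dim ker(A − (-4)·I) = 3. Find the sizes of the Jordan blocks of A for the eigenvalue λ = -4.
Block sizes for λ = -4: [3, 2, 1]

Step 1 — from the characteristic polynomial, algebraic multiplicity of λ = -4 is 6. From dim ker(A − (-4)·I) = 3, there are exactly 3 Jordan blocks for λ = -4.
Step 2 — from the minimal polynomial, the factor (x + 4)^3 tells us the largest block for λ = -4 has size 3.
Step 3 — with total size 6, 3 blocks, and largest block 3, the block sizes (in nonincreasing order) are [3, 2, 1].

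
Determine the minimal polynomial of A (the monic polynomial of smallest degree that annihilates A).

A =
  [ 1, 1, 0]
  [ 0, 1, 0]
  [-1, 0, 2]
x^3 - 4*x^2 + 5*x - 2

The characteristic polynomial is χ_A(x) = (x - 2)*(x - 1)^2, so the eigenvalues are known. The minimal polynomial is
  m_A(x) = Π_λ (x − λ)^{k_λ}
where k_λ is the size of the *largest* Jordan block for λ (equivalently, the smallest k with (A − λI)^k v = 0 for every generalised eigenvector v of λ).

  λ = 1: largest Jordan block has size 2, contributing (x − 1)^2
  λ = 2: largest Jordan block has size 1, contributing (x − 2)

So m_A(x) = (x - 2)*(x - 1)^2 = x^3 - 4*x^2 + 5*x - 2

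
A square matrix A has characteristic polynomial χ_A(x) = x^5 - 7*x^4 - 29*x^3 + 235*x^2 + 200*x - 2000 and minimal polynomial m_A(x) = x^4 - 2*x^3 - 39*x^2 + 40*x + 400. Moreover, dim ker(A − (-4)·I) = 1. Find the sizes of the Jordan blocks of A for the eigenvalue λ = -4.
Block sizes for λ = -4: [2]

Step 1 — from the characteristic polynomial, algebraic multiplicity of λ = -4 is 2. From dim ker(A − (-4)·I) = 1, there are exactly 1 Jordan blocks for λ = -4.
Step 2 — from the minimal polynomial, the factor (x + 4)^2 tells us the largest block for λ = -4 has size 2.
Step 3 — with total size 2, 1 blocks, and largest block 2, the block sizes (in nonincreasing order) are [2].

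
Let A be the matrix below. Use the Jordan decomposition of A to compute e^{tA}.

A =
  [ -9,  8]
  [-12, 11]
e^{tA} =
  [-2*exp(3*t) + 3*exp(-t), 2*exp(3*t) - 2*exp(-t)]
  [-3*exp(3*t) + 3*exp(-t), 3*exp(3*t) - 2*exp(-t)]

Strategy: write A = P · J · P⁻¹ where J is a Jordan canonical form, so e^{tA} = P · e^{tJ} · P⁻¹, and e^{tJ} can be computed block-by-block.

A has Jordan form
J =
  [-1, 0]
  [ 0, 3]
(up to reordering of blocks).

Per-block formulas:
  For a 1×1 block at λ = -1: exp(t · [-1]) = [e^(-1t)].
  For a 1×1 block at λ = 3: exp(t · [3]) = [e^(3t)].

After assembling e^{tJ} and conjugating by P, we get:

e^{tA} =
  [-2*exp(3*t) + 3*exp(-t), 2*exp(3*t) - 2*exp(-t)]
  [-3*exp(3*t) + 3*exp(-t), 3*exp(3*t) - 2*exp(-t)]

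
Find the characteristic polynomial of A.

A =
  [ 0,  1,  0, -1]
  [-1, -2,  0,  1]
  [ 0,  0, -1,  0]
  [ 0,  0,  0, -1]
x^4 + 4*x^3 + 6*x^2 + 4*x + 1

Expanding det(x·I − A) (e.g. by cofactor expansion or by noting that A is similar to its Jordan form J, which has the same characteristic polynomial as A) gives
  χ_A(x) = x^4 + 4*x^3 + 6*x^2 + 4*x + 1
which factors as (x + 1)^4. The eigenvalues (with algebraic multiplicities) are λ = -1 with multiplicity 4.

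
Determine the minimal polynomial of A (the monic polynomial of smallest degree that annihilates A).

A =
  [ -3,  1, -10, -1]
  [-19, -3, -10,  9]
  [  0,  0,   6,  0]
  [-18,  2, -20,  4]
x^3 + 2*x^2 - 32*x - 96

The characteristic polynomial is χ_A(x) = (x - 6)^2*(x + 4)^2, so the eigenvalues are known. The minimal polynomial is
  m_A(x) = Π_λ (x − λ)^{k_λ}
where k_λ is the size of the *largest* Jordan block for λ (equivalently, the smallest k with (A − λI)^k v = 0 for every generalised eigenvector v of λ).

  λ = -4: largest Jordan block has size 2, contributing (x + 4)^2
  λ = 6: largest Jordan block has size 1, contributing (x − 6)

So m_A(x) = (x - 6)*(x + 4)^2 = x^3 + 2*x^2 - 32*x - 96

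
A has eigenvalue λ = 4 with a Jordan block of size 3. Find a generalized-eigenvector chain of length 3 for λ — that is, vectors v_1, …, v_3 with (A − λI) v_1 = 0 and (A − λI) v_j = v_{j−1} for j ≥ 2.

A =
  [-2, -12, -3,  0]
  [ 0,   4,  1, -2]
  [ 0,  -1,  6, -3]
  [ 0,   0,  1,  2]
A Jordan chain for λ = 4 of length 3:
v_1 = (-3, 1, 2, 1)ᵀ
v_2 = (0, 0, 1, 0)ᵀ
v_3 = (2, -1, 0, 0)ᵀ

Let N = A − (4)·I. We want v_3 with N^3 v_3 = 0 but N^2 v_3 ≠ 0; then v_{j-1} := N · v_j for j = 3, …, 2.

Pick v_3 = (2, -1, 0, 0)ᵀ.
Then v_2 = N · v_3 = (0, 0, 1, 0)ᵀ.
Then v_1 = N · v_2 = (-3, 1, 2, 1)ᵀ.

Sanity check: (A − (4)·I) v_1 = (0, 0, 0, 0)ᵀ = 0. ✓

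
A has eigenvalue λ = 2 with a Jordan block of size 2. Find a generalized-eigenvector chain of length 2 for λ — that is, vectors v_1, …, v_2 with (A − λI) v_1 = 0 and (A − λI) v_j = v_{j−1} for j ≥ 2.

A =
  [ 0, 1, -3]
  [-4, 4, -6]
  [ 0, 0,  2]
A Jordan chain for λ = 2 of length 2:
v_1 = (-2, -4, 0)ᵀ
v_2 = (1, 0, 0)ᵀ

Let N = A − (2)·I. We want v_2 with N^2 v_2 = 0 but N^1 v_2 ≠ 0; then v_{j-1} := N · v_j for j = 2, …, 2.

Pick v_2 = (1, 0, 0)ᵀ.
Then v_1 = N · v_2 = (-2, -4, 0)ᵀ.

Sanity check: (A − (2)·I) v_1 = (0, 0, 0)ᵀ = 0. ✓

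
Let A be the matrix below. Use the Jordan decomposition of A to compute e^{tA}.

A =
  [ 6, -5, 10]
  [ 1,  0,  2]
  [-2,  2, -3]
e^{tA} =
  [5*t*exp(t) + exp(t), -5*t*exp(t), 10*t*exp(t)]
  [t*exp(t), -t*exp(t) + exp(t), 2*t*exp(t)]
  [-2*t*exp(t), 2*t*exp(t), -4*t*exp(t) + exp(t)]

Strategy: write A = P · J · P⁻¹ where J is a Jordan canonical form, so e^{tA} = P · e^{tJ} · P⁻¹, and e^{tJ} can be computed block-by-block.

A has Jordan form
J =
  [1, 1, 0]
  [0, 1, 0]
  [0, 0, 1]
(up to reordering of blocks).

Per-block formulas:
  For a 2×2 Jordan block J_2(1): exp(t · J_2(1)) = e^(1t)·(I + t·N), where N is the 2×2 nilpotent shift.
  For a 1×1 block at λ = 1: exp(t · [1]) = [e^(1t)].

After assembling e^{tJ} and conjugating by P, we get:

e^{tA} =
  [5*t*exp(t) + exp(t), -5*t*exp(t), 10*t*exp(t)]
  [t*exp(t), -t*exp(t) + exp(t), 2*t*exp(t)]
  [-2*t*exp(t), 2*t*exp(t), -4*t*exp(t) + exp(t)]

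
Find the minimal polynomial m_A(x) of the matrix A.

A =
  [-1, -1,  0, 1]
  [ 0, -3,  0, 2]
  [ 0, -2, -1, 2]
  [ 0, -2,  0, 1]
x^2 + 2*x + 1

The characteristic polynomial is χ_A(x) = (x + 1)^4, so the eigenvalues are known. The minimal polynomial is
  m_A(x) = Π_λ (x − λ)^{k_λ}
where k_λ is the size of the *largest* Jordan block for λ (equivalently, the smallest k with (A − λI)^k v = 0 for every generalised eigenvector v of λ).

  λ = -1: largest Jordan block has size 2, contributing (x + 1)^2

So m_A(x) = (x + 1)^2 = x^2 + 2*x + 1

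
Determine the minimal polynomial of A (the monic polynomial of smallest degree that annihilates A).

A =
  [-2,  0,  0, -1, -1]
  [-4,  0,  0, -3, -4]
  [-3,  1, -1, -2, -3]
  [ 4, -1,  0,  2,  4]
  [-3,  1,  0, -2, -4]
x^2 + 2*x + 1

The characteristic polynomial is χ_A(x) = (x + 1)^5, so the eigenvalues are known. The minimal polynomial is
  m_A(x) = Π_λ (x − λ)^{k_λ}
where k_λ is the size of the *largest* Jordan block for λ (equivalently, the smallest k with (A − λI)^k v = 0 for every generalised eigenvector v of λ).

  λ = -1: largest Jordan block has size 2, contributing (x + 1)^2

So m_A(x) = (x + 1)^2 = x^2 + 2*x + 1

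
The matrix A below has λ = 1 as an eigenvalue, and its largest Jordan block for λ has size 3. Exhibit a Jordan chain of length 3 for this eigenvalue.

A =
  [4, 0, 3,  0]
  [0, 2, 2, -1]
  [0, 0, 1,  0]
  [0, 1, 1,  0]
A Jordan chain for λ = 1 of length 3:
v_1 = (0, -1, 0, -1)ᵀ
v_2 = (0, -2, 0, -1)ᵀ
v_3 = (1, 0, -1, 0)ᵀ

Let N = A − (1)·I. We want v_3 with N^3 v_3 = 0 but N^2 v_3 ≠ 0; then v_{j-1} := N · v_j for j = 3, …, 2.

Pick v_3 = (1, 0, -1, 0)ᵀ.
Then v_2 = N · v_3 = (0, -2, 0, -1)ᵀ.
Then v_1 = N · v_2 = (0, -1, 0, -1)ᵀ.

Sanity check: (A − (1)·I) v_1 = (0, 0, 0, 0)ᵀ = 0. ✓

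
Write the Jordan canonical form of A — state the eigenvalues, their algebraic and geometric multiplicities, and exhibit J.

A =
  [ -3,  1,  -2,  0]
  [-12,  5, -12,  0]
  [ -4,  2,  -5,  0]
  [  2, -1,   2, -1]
J_2(-1) ⊕ J_1(-1) ⊕ J_1(-1)

The characteristic polynomial is
  det(x·I − A) = x^4 + 4*x^3 + 6*x^2 + 4*x + 1 = (x + 1)^4

Eigenvalues and multiplicities (the geometric multiplicity of λ is n − rank(A − λI), which equals the number of Jordan blocks for λ):
  λ = -1: algebraic multiplicity = 4, geometric multiplicity = 3

Determining the block sizes for each eigenvalue:
  λ = -1: 3 blocks summing to 4 forces exactly one block of size 2 and the rest size 1 → block sizes [2, 1, 1]

Assembling the blocks gives a Jordan form
J =
  [-1,  1,  0,  0]
  [ 0, -1,  0,  0]
  [ 0,  0, -1,  0]
  [ 0,  0,  0, -1]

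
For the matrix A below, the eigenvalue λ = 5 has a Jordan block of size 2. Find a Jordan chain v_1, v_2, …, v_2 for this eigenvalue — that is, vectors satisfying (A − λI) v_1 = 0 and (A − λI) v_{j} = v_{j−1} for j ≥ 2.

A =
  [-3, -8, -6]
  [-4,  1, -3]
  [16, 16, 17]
A Jordan chain for λ = 5 of length 2:
v_1 = (-8, -4, 16)ᵀ
v_2 = (1, 0, 0)ᵀ

Let N = A − (5)·I. We want v_2 with N^2 v_2 = 0 but N^1 v_2 ≠ 0; then v_{j-1} := N · v_j for j = 2, …, 2.

Pick v_2 = (1, 0, 0)ᵀ.
Then v_1 = N · v_2 = (-8, -4, 16)ᵀ.

Sanity check: (A − (5)·I) v_1 = (0, 0, 0)ᵀ = 0. ✓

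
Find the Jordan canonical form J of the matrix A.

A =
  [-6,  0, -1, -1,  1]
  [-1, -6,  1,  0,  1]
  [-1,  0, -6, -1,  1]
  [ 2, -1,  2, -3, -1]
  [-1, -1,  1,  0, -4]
J_3(-5) ⊕ J_2(-5)

The characteristic polynomial is
  det(x·I − A) = x^5 + 25*x^4 + 250*x^3 + 1250*x^2 + 3125*x + 3125 = (x + 5)^5

Eigenvalues and multiplicities (the geometric multiplicity of λ is n − rank(A − λI), which equals the number of Jordan blocks for λ):
  λ = -5: algebraic multiplicity = 5, geometric multiplicity = 2

Determining the block sizes for each eigenvalue:
  λ = -5: with am = 5 and gm = 2, the partition is not yet determined (e.g. several partitions of 5 into 2 parts exist). Let N = A − (-5)·I. Computing rank(N^1) = 3, rank(N^2) = 1, rank(N^3) = 0; the number of blocks of size ≥ j is rank(N^{j−1}) − rank(N^j), giving [2, 2, 1]. So we have 1 block(s) of size 3, 1 block(s) of size 2 → block sizes [3, 2]

Assembling the blocks gives a Jordan form
J =
  [-5,  1,  0,  0,  0]
  [ 0, -5,  1,  0,  0]
  [ 0,  0, -5,  0,  0]
  [ 0,  0,  0, -5,  1]
  [ 0,  0,  0,  0, -5]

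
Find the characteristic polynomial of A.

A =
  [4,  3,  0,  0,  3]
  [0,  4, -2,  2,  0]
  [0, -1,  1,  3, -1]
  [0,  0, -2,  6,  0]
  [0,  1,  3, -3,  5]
x^5 - 20*x^4 + 160*x^3 - 640*x^2 + 1280*x - 1024

Expanding det(x·I − A) (e.g. by cofactor expansion or by noting that A is similar to its Jordan form J, which has the same characteristic polynomial as A) gives
  χ_A(x) = x^5 - 20*x^4 + 160*x^3 - 640*x^2 + 1280*x - 1024
which factors as (x - 4)^5. The eigenvalues (with algebraic multiplicities) are λ = 4 with multiplicity 5.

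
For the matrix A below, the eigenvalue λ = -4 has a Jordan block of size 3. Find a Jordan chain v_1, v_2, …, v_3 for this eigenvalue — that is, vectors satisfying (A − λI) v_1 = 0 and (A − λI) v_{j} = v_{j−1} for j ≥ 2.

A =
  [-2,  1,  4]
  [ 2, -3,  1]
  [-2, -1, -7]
A Jordan chain for λ = -4 of length 3:
v_1 = (-2, 4, 0)ᵀ
v_2 = (2, 2, -2)ᵀ
v_3 = (1, 0, 0)ᵀ

Let N = A − (-4)·I. We want v_3 with N^3 v_3 = 0 but N^2 v_3 ≠ 0; then v_{j-1} := N · v_j for j = 3, …, 2.

Pick v_3 = (1, 0, 0)ᵀ.
Then v_2 = N · v_3 = (2, 2, -2)ᵀ.
Then v_1 = N · v_2 = (-2, 4, 0)ᵀ.

Sanity check: (A − (-4)·I) v_1 = (0, 0, 0)ᵀ = 0. ✓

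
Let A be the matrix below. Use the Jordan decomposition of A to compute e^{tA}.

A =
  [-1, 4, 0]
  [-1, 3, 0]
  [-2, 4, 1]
e^{tA} =
  [-2*t*exp(t) + exp(t), 4*t*exp(t), 0]
  [-t*exp(t), 2*t*exp(t) + exp(t), 0]
  [-2*t*exp(t), 4*t*exp(t), exp(t)]

Strategy: write A = P · J · P⁻¹ where J is a Jordan canonical form, so e^{tA} = P · e^{tJ} · P⁻¹, and e^{tJ} can be computed block-by-block.

A has Jordan form
J =
  [1, 1, 0]
  [0, 1, 0]
  [0, 0, 1]
(up to reordering of blocks).

Per-block formulas:
  For a 1×1 block at λ = 1: exp(t · [1]) = [e^(1t)].
  For a 2×2 Jordan block J_2(1): exp(t · J_2(1)) = e^(1t)·(I + t·N), where N is the 2×2 nilpotent shift.

After assembling e^{tJ} and conjugating by P, we get:

e^{tA} =
  [-2*t*exp(t) + exp(t), 4*t*exp(t), 0]
  [-t*exp(t), 2*t*exp(t) + exp(t), 0]
  [-2*t*exp(t), 4*t*exp(t), exp(t)]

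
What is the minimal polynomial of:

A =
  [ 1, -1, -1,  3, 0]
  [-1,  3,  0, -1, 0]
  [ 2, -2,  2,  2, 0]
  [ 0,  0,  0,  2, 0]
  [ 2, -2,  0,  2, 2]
x^3 - 6*x^2 + 12*x - 8

The characteristic polynomial is χ_A(x) = (x - 2)^5, so the eigenvalues are known. The minimal polynomial is
  m_A(x) = Π_λ (x − λ)^{k_λ}
where k_λ is the size of the *largest* Jordan block for λ (equivalently, the smallest k with (A − λI)^k v = 0 for every generalised eigenvector v of λ).

  λ = 2: largest Jordan block has size 3, contributing (x − 2)^3

So m_A(x) = (x - 2)^3 = x^3 - 6*x^2 + 12*x - 8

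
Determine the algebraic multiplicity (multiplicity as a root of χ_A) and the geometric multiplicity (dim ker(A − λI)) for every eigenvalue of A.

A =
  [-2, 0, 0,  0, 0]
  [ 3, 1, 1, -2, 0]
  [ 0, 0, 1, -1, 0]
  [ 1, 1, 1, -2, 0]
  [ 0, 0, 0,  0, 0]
λ = -2: alg = 1, geom = 1; λ = 0: alg = 4, geom = 2

Step 1 — factor the characteristic polynomial to read off the algebraic multiplicities:
  χ_A(x) = x^4*(x + 2)

Step 2 — compute geometric multiplicities via the rank-nullity identity g(λ) = n − rank(A − λI):
  rank(A − (-2)·I) = 4, so dim ker(A − (-2)·I) = n − 4 = 1
  rank(A − (0)·I) = 3, so dim ker(A − (0)·I) = n − 3 = 2

Summary:
  λ = -2: algebraic multiplicity = 1, geometric multiplicity = 1
  λ = 0: algebraic multiplicity = 4, geometric multiplicity = 2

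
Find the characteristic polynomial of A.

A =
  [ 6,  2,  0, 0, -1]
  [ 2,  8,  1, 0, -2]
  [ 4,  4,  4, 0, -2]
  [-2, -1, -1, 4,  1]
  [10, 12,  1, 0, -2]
x^5 - 20*x^4 + 160*x^3 - 640*x^2 + 1280*x - 1024

Expanding det(x·I − A) (e.g. by cofactor expansion or by noting that A is similar to its Jordan form J, which has the same characteristic polynomial as A) gives
  χ_A(x) = x^5 - 20*x^4 + 160*x^3 - 640*x^2 + 1280*x - 1024
which factors as (x - 4)^5. The eigenvalues (with algebraic multiplicities) are λ = 4 with multiplicity 5.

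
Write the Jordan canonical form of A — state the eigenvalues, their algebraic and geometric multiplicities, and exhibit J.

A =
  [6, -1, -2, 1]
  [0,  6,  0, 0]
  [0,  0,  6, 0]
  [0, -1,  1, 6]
J_3(6) ⊕ J_1(6)

The characteristic polynomial is
  det(x·I − A) = x^4 - 24*x^3 + 216*x^2 - 864*x + 1296 = (x - 6)^4

Eigenvalues and multiplicities (the geometric multiplicity of λ is n − rank(A − λI), which equals the number of Jordan blocks for λ):
  λ = 6: algebraic multiplicity = 4, geometric multiplicity = 2

Determining the block sizes for each eigenvalue:
  λ = 6: with am = 4 and gm = 2, the partition is not yet determined (e.g. several partitions of 4 into 2 parts exist). Let N = A − (6)·I. Computing rank(N^1) = 2, rank(N^2) = 1, rank(N^3) = 0; the number of blocks of size ≥ j is rank(N^{j−1}) − rank(N^j), giving [2, 1, 1]. So we have 1 block(s) of size 3, 1 block(s) of size 1 → block sizes [3, 1]

Assembling the blocks gives a Jordan form
J =
  [6, 1, 0, 0]
  [0, 6, 1, 0]
  [0, 0, 6, 0]
  [0, 0, 0, 6]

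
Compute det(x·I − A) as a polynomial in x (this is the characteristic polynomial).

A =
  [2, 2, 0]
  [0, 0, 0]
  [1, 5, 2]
x^3 - 4*x^2 + 4*x

Expanding det(x·I − A) (e.g. by cofactor expansion or by noting that A is similar to its Jordan form J, which has the same characteristic polynomial as A) gives
  χ_A(x) = x^3 - 4*x^2 + 4*x
which factors as x*(x - 2)^2. The eigenvalues (with algebraic multiplicities) are λ = 0 with multiplicity 1, λ = 2 with multiplicity 2.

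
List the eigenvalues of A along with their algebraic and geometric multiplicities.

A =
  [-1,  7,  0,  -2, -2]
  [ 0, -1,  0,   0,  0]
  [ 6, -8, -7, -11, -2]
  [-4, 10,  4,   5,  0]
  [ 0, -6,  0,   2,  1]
λ = -1: alg = 4, geom = 2; λ = 1: alg = 1, geom = 1

Step 1 — factor the characteristic polynomial to read off the algebraic multiplicities:
  χ_A(x) = (x - 1)*(x + 1)^4

Step 2 — compute geometric multiplicities via the rank-nullity identity g(λ) = n − rank(A − λI):
  rank(A − (-1)·I) = 3, so dim ker(A − (-1)·I) = n − 3 = 2
  rank(A − (1)·I) = 4, so dim ker(A − (1)·I) = n − 4 = 1

Summary:
  λ = -1: algebraic multiplicity = 4, geometric multiplicity = 2
  λ = 1: algebraic multiplicity = 1, geometric multiplicity = 1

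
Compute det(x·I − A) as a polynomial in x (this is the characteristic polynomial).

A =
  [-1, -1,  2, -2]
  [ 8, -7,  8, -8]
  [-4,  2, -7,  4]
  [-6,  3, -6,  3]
x^4 + 12*x^3 + 54*x^2 + 108*x + 81

Expanding det(x·I − A) (e.g. by cofactor expansion or by noting that A is similar to its Jordan form J, which has the same characteristic polynomial as A) gives
  χ_A(x) = x^4 + 12*x^3 + 54*x^2 + 108*x + 81
which factors as (x + 3)^4. The eigenvalues (with algebraic multiplicities) are λ = -3 with multiplicity 4.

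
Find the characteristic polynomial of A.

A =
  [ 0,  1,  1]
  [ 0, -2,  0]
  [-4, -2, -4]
x^3 + 6*x^2 + 12*x + 8

Expanding det(x·I − A) (e.g. by cofactor expansion or by noting that A is similar to its Jordan form J, which has the same characteristic polynomial as A) gives
  χ_A(x) = x^3 + 6*x^2 + 12*x + 8
which factors as (x + 2)^3. The eigenvalues (with algebraic multiplicities) are λ = -2 with multiplicity 3.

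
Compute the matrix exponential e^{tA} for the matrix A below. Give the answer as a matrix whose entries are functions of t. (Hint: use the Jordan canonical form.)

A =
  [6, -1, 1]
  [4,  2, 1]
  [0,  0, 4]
e^{tA} =
  [2*t*exp(4*t) + exp(4*t), -t*exp(4*t), t^2*exp(4*t)/2 + t*exp(4*t)]
  [4*t*exp(4*t), -2*t*exp(4*t) + exp(4*t), t^2*exp(4*t) + t*exp(4*t)]
  [0, 0, exp(4*t)]

Strategy: write A = P · J · P⁻¹ where J is a Jordan canonical form, so e^{tA} = P · e^{tJ} · P⁻¹, and e^{tJ} can be computed block-by-block.

A has Jordan form
J =
  [4, 1, 0]
  [0, 4, 1]
  [0, 0, 4]
(up to reordering of blocks).

Per-block formulas:
  For a 3×3 Jordan block J_3(4): exp(t · J_3(4)) = e^(4t)·(I + t·N + (t^2/2)·N^2), where N is the 3×3 nilpotent shift.

After assembling e^{tJ} and conjugating by P, we get:

e^{tA} =
  [2*t*exp(4*t) + exp(4*t), -t*exp(4*t), t^2*exp(4*t)/2 + t*exp(4*t)]
  [4*t*exp(4*t), -2*t*exp(4*t) + exp(4*t), t^2*exp(4*t) + t*exp(4*t)]
  [0, 0, exp(4*t)]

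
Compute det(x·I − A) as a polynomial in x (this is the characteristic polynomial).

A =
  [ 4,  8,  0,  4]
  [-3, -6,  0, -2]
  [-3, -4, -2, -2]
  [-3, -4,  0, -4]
x^4 + 8*x^3 + 24*x^2 + 32*x + 16

Expanding det(x·I − A) (e.g. by cofactor expansion or by noting that A is similar to its Jordan form J, which has the same characteristic polynomial as A) gives
  χ_A(x) = x^4 + 8*x^3 + 24*x^2 + 32*x + 16
which factors as (x + 2)^4. The eigenvalues (with algebraic multiplicities) are λ = -2 with multiplicity 4.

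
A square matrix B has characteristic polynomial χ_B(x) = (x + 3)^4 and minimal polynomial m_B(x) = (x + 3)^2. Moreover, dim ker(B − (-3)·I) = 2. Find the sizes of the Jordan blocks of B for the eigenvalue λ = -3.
Block sizes for λ = -3: [2, 2]

Step 1 — from the characteristic polynomial, algebraic multiplicity of λ = -3 is 4. From dim ker(B − (-3)·I) = 2, there are exactly 2 Jordan blocks for λ = -3.
Step 2 — from the minimal polynomial, the factor (x + 3)^2 tells us the largest block for λ = -3 has size 2.
Step 3 — with total size 4, 2 blocks, and largest block 2, the block sizes (in nonincreasing order) are [2, 2].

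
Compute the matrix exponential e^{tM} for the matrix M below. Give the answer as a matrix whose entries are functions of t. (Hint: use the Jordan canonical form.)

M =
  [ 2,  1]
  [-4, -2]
e^{tM} =
  [2*t + 1, t]
  [-4*t, 1 - 2*t]

Strategy: write M = P · J · P⁻¹ where J is a Jordan canonical form, so e^{tM} = P · e^{tJ} · P⁻¹, and e^{tJ} can be computed block-by-block.

M has Jordan form
J =
  [0, 1]
  [0, 0]
(up to reordering of blocks).

Per-block formulas:
  For a 2×2 Jordan block J_2(0): exp(t · J_2(0)) = e^(0t)·(I + t·N), where N is the 2×2 nilpotent shift.

After assembling e^{tJ} and conjugating by P, we get:

e^{tM} =
  [2*t + 1, t]
  [-4*t, 1 - 2*t]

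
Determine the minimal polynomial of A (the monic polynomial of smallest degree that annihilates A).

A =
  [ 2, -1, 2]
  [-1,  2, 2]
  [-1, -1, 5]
x^2 - 6*x + 9

The characteristic polynomial is χ_A(x) = (x - 3)^3, so the eigenvalues are known. The minimal polynomial is
  m_A(x) = Π_λ (x − λ)^{k_λ}
where k_λ is the size of the *largest* Jordan block for λ (equivalently, the smallest k with (A − λI)^k v = 0 for every generalised eigenvector v of λ).

  λ = 3: largest Jordan block has size 2, contributing (x − 3)^2

So m_A(x) = (x - 3)^2 = x^2 - 6*x + 9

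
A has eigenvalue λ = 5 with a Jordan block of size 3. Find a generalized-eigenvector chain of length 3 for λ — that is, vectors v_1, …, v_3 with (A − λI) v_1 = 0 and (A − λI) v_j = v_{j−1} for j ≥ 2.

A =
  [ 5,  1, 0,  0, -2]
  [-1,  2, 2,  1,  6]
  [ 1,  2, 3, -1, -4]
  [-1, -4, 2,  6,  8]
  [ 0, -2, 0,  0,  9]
A Jordan chain for λ = 5 of length 3:
v_1 = (-1, 4, -3, 5, 2)ᵀ
v_2 = (0, -1, 1, -1, 0)ᵀ
v_3 = (1, 0, 0, 0, 0)ᵀ

Let N = A − (5)·I. We want v_3 with N^3 v_3 = 0 but N^2 v_3 ≠ 0; then v_{j-1} := N · v_j for j = 3, …, 2.

Pick v_3 = (1, 0, 0, 0, 0)ᵀ.
Then v_2 = N · v_3 = (0, -1, 1, -1, 0)ᵀ.
Then v_1 = N · v_2 = (-1, 4, -3, 5, 2)ᵀ.

Sanity check: (A − (5)·I) v_1 = (0, 0, 0, 0, 0)ᵀ = 0. ✓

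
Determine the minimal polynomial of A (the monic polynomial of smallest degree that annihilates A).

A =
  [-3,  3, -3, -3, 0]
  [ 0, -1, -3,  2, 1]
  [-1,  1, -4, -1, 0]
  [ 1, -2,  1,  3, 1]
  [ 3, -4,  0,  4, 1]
x^5 + 4*x^4 - 2*x^3 - 12*x^2 + 9*x

The characteristic polynomial is χ_A(x) = x*(x - 1)^2*(x + 3)^2, so the eigenvalues are known. The minimal polynomial is
  m_A(x) = Π_λ (x − λ)^{k_λ}
where k_λ is the size of the *largest* Jordan block for λ (equivalently, the smallest k with (A − λI)^k v = 0 for every generalised eigenvector v of λ).

  λ = -3: largest Jordan block has size 2, contributing (x + 3)^2
  λ = 0: largest Jordan block has size 1, contributing (x − 0)
  λ = 1: largest Jordan block has size 2, contributing (x − 1)^2

So m_A(x) = x*(x - 1)^2*(x + 3)^2 = x^5 + 4*x^4 - 2*x^3 - 12*x^2 + 9*x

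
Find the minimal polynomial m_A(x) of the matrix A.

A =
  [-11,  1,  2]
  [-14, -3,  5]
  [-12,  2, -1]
x^3 + 15*x^2 + 75*x + 125

The characteristic polynomial is χ_A(x) = (x + 5)^3, so the eigenvalues are known. The minimal polynomial is
  m_A(x) = Π_λ (x − λ)^{k_λ}
where k_λ is the size of the *largest* Jordan block for λ (equivalently, the smallest k with (A − λI)^k v = 0 for every generalised eigenvector v of λ).

  λ = -5: largest Jordan block has size 3, contributing (x + 5)^3

So m_A(x) = (x + 5)^3 = x^3 + 15*x^2 + 75*x + 125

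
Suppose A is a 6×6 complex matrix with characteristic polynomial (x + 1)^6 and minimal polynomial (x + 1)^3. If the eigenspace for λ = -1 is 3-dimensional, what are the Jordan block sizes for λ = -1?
Block sizes for λ = -1: [3, 2, 1]

Step 1 — from the characteristic polynomial, algebraic multiplicity of λ = -1 is 6. From dim ker(A − (-1)·I) = 3, there are exactly 3 Jordan blocks for λ = -1.
Step 2 — from the minimal polynomial, the factor (x + 1)^3 tells us the largest block for λ = -1 has size 3.
Step 3 — with total size 6, 3 blocks, and largest block 3, the block sizes (in nonincreasing order) are [3, 2, 1].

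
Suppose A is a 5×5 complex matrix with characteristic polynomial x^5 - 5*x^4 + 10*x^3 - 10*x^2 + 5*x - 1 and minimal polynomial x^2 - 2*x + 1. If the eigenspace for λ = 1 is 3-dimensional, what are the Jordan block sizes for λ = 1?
Block sizes for λ = 1: [2, 2, 1]

Step 1 — from the characteristic polynomial, algebraic multiplicity of λ = 1 is 5. From dim ker(A − (1)·I) = 3, there are exactly 3 Jordan blocks for λ = 1.
Step 2 — from the minimal polynomial, the factor (x − 1)^2 tells us the largest block for λ = 1 has size 2.
Step 3 — with total size 5, 3 blocks, and largest block 2, the block sizes (in nonincreasing order) are [2, 2, 1].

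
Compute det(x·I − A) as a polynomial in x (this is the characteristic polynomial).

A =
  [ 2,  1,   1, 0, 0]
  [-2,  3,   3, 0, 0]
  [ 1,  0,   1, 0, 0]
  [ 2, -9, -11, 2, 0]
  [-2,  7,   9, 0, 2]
x^5 - 10*x^4 + 40*x^3 - 80*x^2 + 80*x - 32

Expanding det(x·I − A) (e.g. by cofactor expansion or by noting that A is similar to its Jordan form J, which has the same characteristic polynomial as A) gives
  χ_A(x) = x^5 - 10*x^4 + 40*x^3 - 80*x^2 + 80*x - 32
which factors as (x - 2)^5. The eigenvalues (with algebraic multiplicities) are λ = 2 with multiplicity 5.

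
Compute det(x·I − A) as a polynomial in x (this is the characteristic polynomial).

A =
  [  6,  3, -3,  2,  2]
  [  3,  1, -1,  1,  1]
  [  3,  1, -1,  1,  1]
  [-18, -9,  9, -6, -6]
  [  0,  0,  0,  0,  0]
x^5

Expanding det(x·I − A) (e.g. by cofactor expansion or by noting that A is similar to its Jordan form J, which has the same characteristic polynomial as A) gives
  χ_A(x) = x^5
which factors as x^5. The eigenvalues (with algebraic multiplicities) are λ = 0 with multiplicity 5.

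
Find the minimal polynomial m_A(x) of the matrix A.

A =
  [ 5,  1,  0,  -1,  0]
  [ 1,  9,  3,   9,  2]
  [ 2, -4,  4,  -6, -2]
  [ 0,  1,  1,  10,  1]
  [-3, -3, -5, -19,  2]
x^3 - 18*x^2 + 108*x - 216

The characteristic polynomial is χ_A(x) = (x - 6)^5, so the eigenvalues are known. The minimal polynomial is
  m_A(x) = Π_λ (x − λ)^{k_λ}
where k_λ is the size of the *largest* Jordan block for λ (equivalently, the smallest k with (A − λI)^k v = 0 for every generalised eigenvector v of λ).

  λ = 6: largest Jordan block has size 3, contributing (x − 6)^3

So m_A(x) = (x - 6)^3 = x^3 - 18*x^2 + 108*x - 216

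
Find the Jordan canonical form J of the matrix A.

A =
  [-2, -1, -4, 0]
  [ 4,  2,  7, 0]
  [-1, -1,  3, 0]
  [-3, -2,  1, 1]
J_3(1) ⊕ J_1(1)

The characteristic polynomial is
  det(x·I − A) = x^4 - 4*x^3 + 6*x^2 - 4*x + 1 = (x - 1)^4

Eigenvalues and multiplicities (the geometric multiplicity of λ is n − rank(A − λI), which equals the number of Jordan blocks for λ):
  λ = 1: algebraic multiplicity = 4, geometric multiplicity = 2

Determining the block sizes for each eigenvalue:
  λ = 1: with am = 4 and gm = 2, the partition is not yet determined (e.g. several partitions of 4 into 2 parts exist). Let N = A − (1)·I. Computing rank(N^1) = 2, rank(N^2) = 1, rank(N^3) = 0; the number of blocks of size ≥ j is rank(N^{j−1}) − rank(N^j), giving [2, 1, 1]. So we have 1 block(s) of size 3, 1 block(s) of size 1 → block sizes [3, 1]

Assembling the blocks gives a Jordan form
J =
  [1, 1, 0, 0]
  [0, 1, 1, 0]
  [0, 0, 1, 0]
  [0, 0, 0, 1]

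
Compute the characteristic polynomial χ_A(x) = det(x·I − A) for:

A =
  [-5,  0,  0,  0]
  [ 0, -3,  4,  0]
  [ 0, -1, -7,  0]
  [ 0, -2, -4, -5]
x^4 + 20*x^3 + 150*x^2 + 500*x + 625

Expanding det(x·I − A) (e.g. by cofactor expansion or by noting that A is similar to its Jordan form J, which has the same characteristic polynomial as A) gives
  χ_A(x) = x^4 + 20*x^3 + 150*x^2 + 500*x + 625
which factors as (x + 5)^4. The eigenvalues (with algebraic multiplicities) are λ = -5 with multiplicity 4.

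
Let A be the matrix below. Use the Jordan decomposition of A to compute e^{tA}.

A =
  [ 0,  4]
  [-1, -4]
e^{tA} =
  [2*t*exp(-2*t) + exp(-2*t), 4*t*exp(-2*t)]
  [-t*exp(-2*t), -2*t*exp(-2*t) + exp(-2*t)]

Strategy: write A = P · J · P⁻¹ where J is a Jordan canonical form, so e^{tA} = P · e^{tJ} · P⁻¹, and e^{tJ} can be computed block-by-block.

A has Jordan form
J =
  [-2,  1]
  [ 0, -2]
(up to reordering of blocks).

Per-block formulas:
  For a 2×2 Jordan block J_2(-2): exp(t · J_2(-2)) = e^(-2t)·(I + t·N), where N is the 2×2 nilpotent shift.

After assembling e^{tJ} and conjugating by P, we get:

e^{tA} =
  [2*t*exp(-2*t) + exp(-2*t), 4*t*exp(-2*t)]
  [-t*exp(-2*t), -2*t*exp(-2*t) + exp(-2*t)]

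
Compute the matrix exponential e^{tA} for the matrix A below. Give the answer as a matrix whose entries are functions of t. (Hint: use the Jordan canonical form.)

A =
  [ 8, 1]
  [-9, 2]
e^{tA} =
  [3*t*exp(5*t) + exp(5*t), t*exp(5*t)]
  [-9*t*exp(5*t), -3*t*exp(5*t) + exp(5*t)]

Strategy: write A = P · J · P⁻¹ where J is a Jordan canonical form, so e^{tA} = P · e^{tJ} · P⁻¹, and e^{tJ} can be computed block-by-block.

A has Jordan form
J =
  [5, 1]
  [0, 5]
(up to reordering of blocks).

Per-block formulas:
  For a 2×2 Jordan block J_2(5): exp(t · J_2(5)) = e^(5t)·(I + t·N), where N is the 2×2 nilpotent shift.

After assembling e^{tJ} and conjugating by P, we get:

e^{tA} =
  [3*t*exp(5*t) + exp(5*t), t*exp(5*t)]
  [-9*t*exp(5*t), -3*t*exp(5*t) + exp(5*t)]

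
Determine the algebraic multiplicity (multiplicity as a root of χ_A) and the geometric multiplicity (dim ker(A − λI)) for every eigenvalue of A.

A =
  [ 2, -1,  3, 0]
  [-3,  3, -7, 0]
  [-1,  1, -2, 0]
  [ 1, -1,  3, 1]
λ = 1: alg = 4, geom = 2

Step 1 — factor the characteristic polynomial to read off the algebraic multiplicities:
  χ_A(x) = (x - 1)^4

Step 2 — compute geometric multiplicities via the rank-nullity identity g(λ) = n − rank(A − λI):
  rank(A − (1)·I) = 2, so dim ker(A − (1)·I) = n − 2 = 2

Summary:
  λ = 1: algebraic multiplicity = 4, geometric multiplicity = 2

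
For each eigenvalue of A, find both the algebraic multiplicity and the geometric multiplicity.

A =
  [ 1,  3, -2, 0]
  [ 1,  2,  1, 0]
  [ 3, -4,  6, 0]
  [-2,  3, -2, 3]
λ = 3: alg = 4, geom = 2

Step 1 — factor the characteristic polynomial to read off the algebraic multiplicities:
  χ_A(x) = (x - 3)^4

Step 2 — compute geometric multiplicities via the rank-nullity identity g(λ) = n − rank(A − λI):
  rank(A − (3)·I) = 2, so dim ker(A − (3)·I) = n − 2 = 2

Summary:
  λ = 3: algebraic multiplicity = 4, geometric multiplicity = 2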